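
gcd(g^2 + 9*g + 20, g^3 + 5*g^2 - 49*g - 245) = g + 5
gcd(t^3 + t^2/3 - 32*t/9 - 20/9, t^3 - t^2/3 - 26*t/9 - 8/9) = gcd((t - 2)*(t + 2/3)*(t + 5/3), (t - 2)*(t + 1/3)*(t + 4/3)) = t - 2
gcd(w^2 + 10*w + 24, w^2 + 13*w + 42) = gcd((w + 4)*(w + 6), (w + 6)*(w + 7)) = w + 6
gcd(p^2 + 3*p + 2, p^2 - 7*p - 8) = p + 1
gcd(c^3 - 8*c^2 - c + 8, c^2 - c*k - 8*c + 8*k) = c - 8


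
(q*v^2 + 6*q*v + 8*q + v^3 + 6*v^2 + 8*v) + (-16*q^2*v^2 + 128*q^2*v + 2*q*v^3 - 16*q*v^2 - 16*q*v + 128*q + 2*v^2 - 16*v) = -16*q^2*v^2 + 128*q^2*v + 2*q*v^3 - 15*q*v^2 - 10*q*v + 136*q + v^3 + 8*v^2 - 8*v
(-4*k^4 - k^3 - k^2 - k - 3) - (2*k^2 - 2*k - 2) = -4*k^4 - k^3 - 3*k^2 + k - 1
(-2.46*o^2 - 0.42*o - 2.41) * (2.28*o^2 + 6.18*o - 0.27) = -5.6088*o^4 - 16.1604*o^3 - 7.4262*o^2 - 14.7804*o + 0.6507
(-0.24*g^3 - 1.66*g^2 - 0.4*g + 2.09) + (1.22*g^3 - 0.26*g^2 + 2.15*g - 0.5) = 0.98*g^3 - 1.92*g^2 + 1.75*g + 1.59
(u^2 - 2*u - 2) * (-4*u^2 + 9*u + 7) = -4*u^4 + 17*u^3 - 3*u^2 - 32*u - 14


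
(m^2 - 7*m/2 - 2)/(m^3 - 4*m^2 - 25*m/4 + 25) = 2*(2*m + 1)/(4*m^2 - 25)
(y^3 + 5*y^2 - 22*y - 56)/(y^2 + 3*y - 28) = y + 2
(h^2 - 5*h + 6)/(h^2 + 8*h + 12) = (h^2 - 5*h + 6)/(h^2 + 8*h + 12)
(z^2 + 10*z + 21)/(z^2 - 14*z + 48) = (z^2 + 10*z + 21)/(z^2 - 14*z + 48)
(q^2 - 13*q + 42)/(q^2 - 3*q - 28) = (q - 6)/(q + 4)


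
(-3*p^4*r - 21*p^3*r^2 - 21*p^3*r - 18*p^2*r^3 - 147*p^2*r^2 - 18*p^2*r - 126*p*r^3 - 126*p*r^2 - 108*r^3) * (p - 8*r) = -3*p^5*r + 3*p^4*r^2 - 21*p^4*r + 150*p^3*r^3 + 21*p^3*r^2 - 18*p^3*r + 144*p^2*r^4 + 1050*p^2*r^3 + 18*p^2*r^2 + 1008*p*r^4 + 900*p*r^3 + 864*r^4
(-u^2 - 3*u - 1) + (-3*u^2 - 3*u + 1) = -4*u^2 - 6*u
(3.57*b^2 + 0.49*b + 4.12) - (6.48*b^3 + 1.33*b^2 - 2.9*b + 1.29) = -6.48*b^3 + 2.24*b^2 + 3.39*b + 2.83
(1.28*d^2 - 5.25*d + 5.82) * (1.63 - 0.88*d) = -1.1264*d^3 + 6.7064*d^2 - 13.6791*d + 9.4866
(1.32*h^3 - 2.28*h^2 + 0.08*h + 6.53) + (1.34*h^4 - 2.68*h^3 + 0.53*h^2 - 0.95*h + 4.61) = 1.34*h^4 - 1.36*h^3 - 1.75*h^2 - 0.87*h + 11.14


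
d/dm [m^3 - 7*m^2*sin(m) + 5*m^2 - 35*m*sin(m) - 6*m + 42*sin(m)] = -7*m^2*cos(m) + 3*m^2 - 14*m*sin(m) - 35*m*cos(m) + 10*m - 35*sin(m) + 42*cos(m) - 6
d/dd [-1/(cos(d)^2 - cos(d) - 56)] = (1 - 2*cos(d))*sin(d)/(sin(d)^2 + cos(d) + 55)^2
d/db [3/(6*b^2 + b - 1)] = 3*(-12*b - 1)/(6*b^2 + b - 1)^2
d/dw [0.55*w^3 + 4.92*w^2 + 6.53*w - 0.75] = 1.65*w^2 + 9.84*w + 6.53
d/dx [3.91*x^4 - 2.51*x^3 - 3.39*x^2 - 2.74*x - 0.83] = 15.64*x^3 - 7.53*x^2 - 6.78*x - 2.74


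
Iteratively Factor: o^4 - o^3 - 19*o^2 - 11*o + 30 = (o - 1)*(o^3 - 19*o - 30) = (o - 1)*(o + 3)*(o^2 - 3*o - 10) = (o - 5)*(o - 1)*(o + 3)*(o + 2)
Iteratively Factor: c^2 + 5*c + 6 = (c + 3)*(c + 2)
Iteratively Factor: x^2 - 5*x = (x - 5)*(x)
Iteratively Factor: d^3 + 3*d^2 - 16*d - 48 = (d - 4)*(d^2 + 7*d + 12) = (d - 4)*(d + 4)*(d + 3)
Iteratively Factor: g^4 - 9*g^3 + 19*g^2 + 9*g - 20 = (g + 1)*(g^3 - 10*g^2 + 29*g - 20) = (g - 4)*(g + 1)*(g^2 - 6*g + 5) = (g - 4)*(g - 1)*(g + 1)*(g - 5)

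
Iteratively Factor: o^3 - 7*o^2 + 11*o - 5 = (o - 5)*(o^2 - 2*o + 1) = (o - 5)*(o - 1)*(o - 1)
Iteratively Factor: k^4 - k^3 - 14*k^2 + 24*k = (k)*(k^3 - k^2 - 14*k + 24) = k*(k + 4)*(k^2 - 5*k + 6) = k*(k - 3)*(k + 4)*(k - 2)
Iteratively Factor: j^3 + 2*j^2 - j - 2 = (j - 1)*(j^2 + 3*j + 2) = (j - 1)*(j + 2)*(j + 1)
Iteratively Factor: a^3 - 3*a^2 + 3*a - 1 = (a - 1)*(a^2 - 2*a + 1) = (a - 1)^2*(a - 1)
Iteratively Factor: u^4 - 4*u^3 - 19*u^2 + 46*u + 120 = (u - 5)*(u^3 + u^2 - 14*u - 24) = (u - 5)*(u + 2)*(u^2 - u - 12) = (u - 5)*(u + 2)*(u + 3)*(u - 4)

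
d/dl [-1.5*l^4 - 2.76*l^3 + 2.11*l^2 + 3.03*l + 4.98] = -6.0*l^3 - 8.28*l^2 + 4.22*l + 3.03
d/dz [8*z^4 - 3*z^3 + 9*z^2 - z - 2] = 32*z^3 - 9*z^2 + 18*z - 1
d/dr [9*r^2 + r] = 18*r + 1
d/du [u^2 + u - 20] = 2*u + 1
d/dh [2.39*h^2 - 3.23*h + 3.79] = 4.78*h - 3.23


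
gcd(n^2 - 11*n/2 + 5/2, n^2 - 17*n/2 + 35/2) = n - 5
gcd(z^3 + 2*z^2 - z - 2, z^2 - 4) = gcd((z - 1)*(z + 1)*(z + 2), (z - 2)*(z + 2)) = z + 2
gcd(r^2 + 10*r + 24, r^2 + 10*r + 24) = r^2 + 10*r + 24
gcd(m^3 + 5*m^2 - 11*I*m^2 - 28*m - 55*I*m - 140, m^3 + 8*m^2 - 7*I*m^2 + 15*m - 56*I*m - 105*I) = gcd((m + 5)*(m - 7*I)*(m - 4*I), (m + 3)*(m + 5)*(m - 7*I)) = m^2 + m*(5 - 7*I) - 35*I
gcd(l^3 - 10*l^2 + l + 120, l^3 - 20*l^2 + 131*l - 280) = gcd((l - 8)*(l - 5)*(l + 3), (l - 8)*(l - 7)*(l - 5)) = l^2 - 13*l + 40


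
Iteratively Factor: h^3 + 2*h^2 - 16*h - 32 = (h + 4)*(h^2 - 2*h - 8) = (h + 2)*(h + 4)*(h - 4)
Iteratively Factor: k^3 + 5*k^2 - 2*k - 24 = (k + 4)*(k^2 + k - 6) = (k - 2)*(k + 4)*(k + 3)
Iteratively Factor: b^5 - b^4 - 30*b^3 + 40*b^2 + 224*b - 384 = (b - 2)*(b^4 + b^3 - 28*b^2 - 16*b + 192) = (b - 3)*(b - 2)*(b^3 + 4*b^2 - 16*b - 64) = (b - 3)*(b - 2)*(b + 4)*(b^2 - 16) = (b - 3)*(b - 2)*(b + 4)^2*(b - 4)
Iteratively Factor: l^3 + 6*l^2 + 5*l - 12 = (l + 4)*(l^2 + 2*l - 3) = (l + 3)*(l + 4)*(l - 1)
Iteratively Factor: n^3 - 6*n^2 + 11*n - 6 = (n - 3)*(n^2 - 3*n + 2) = (n - 3)*(n - 1)*(n - 2)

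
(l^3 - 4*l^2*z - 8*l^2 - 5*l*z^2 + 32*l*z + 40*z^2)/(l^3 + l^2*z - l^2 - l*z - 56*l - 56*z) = (l - 5*z)/(l + 7)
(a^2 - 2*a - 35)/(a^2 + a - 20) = (a - 7)/(a - 4)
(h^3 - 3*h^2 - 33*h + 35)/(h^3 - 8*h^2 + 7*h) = (h + 5)/h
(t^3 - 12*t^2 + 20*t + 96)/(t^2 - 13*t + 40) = (t^2 - 4*t - 12)/(t - 5)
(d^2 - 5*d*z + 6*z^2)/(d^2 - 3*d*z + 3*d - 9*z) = (d - 2*z)/(d + 3)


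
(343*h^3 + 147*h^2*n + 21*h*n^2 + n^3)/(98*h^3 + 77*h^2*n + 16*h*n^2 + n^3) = (7*h + n)/(2*h + n)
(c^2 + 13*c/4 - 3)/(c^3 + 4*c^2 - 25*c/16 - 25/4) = 4*(4*c - 3)/(16*c^2 - 25)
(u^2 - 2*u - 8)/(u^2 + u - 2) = (u - 4)/(u - 1)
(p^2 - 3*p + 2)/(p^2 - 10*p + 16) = (p - 1)/(p - 8)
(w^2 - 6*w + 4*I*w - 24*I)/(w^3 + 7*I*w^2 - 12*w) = (w - 6)/(w*(w + 3*I))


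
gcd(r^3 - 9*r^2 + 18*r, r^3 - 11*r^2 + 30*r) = r^2 - 6*r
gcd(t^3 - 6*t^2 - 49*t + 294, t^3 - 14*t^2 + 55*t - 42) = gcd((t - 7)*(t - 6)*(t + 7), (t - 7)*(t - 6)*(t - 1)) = t^2 - 13*t + 42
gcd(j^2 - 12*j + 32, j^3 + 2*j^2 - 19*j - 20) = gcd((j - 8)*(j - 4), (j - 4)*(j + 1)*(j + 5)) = j - 4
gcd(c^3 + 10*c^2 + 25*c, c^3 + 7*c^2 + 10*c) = c^2 + 5*c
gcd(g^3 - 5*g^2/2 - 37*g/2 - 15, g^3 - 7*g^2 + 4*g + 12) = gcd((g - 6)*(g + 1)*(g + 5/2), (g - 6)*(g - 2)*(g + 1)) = g^2 - 5*g - 6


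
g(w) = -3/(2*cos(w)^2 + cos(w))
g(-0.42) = -1.16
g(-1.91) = 26.95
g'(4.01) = -101.88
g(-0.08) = -1.01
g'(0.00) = 0.00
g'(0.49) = -1.07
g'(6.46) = -0.31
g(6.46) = -1.03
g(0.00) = -1.00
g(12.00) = -1.32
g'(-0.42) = 0.85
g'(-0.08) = 0.13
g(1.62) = 67.65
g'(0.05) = -0.08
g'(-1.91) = -75.57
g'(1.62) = -1223.91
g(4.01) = -15.90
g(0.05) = -1.00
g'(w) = -3*(4*sin(w)*cos(w) + sin(w))/(2*cos(w)^2 + cos(w))^2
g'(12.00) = 1.37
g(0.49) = -1.23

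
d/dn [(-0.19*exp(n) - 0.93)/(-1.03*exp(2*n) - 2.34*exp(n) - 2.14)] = (-(0.19*exp(n) + 0.93)*(2.06*exp(n) + 2.34) + 0.1957*exp(2*n) + 0.4446*exp(n) + 0.4066)*exp(n)/(1.03*exp(2*n) + 2.34*exp(n) + 2.14)^2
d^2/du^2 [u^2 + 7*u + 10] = 2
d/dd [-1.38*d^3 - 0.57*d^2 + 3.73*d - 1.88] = -4.14*d^2 - 1.14*d + 3.73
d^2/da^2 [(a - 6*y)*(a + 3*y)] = 2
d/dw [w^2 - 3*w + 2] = 2*w - 3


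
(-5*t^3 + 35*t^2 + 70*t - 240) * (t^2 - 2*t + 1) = -5*t^5 + 45*t^4 - 5*t^3 - 345*t^2 + 550*t - 240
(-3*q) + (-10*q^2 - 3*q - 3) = -10*q^2 - 6*q - 3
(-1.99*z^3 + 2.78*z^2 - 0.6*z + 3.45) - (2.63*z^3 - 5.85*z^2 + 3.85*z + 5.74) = -4.62*z^3 + 8.63*z^2 - 4.45*z - 2.29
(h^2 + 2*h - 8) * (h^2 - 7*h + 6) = h^4 - 5*h^3 - 16*h^2 + 68*h - 48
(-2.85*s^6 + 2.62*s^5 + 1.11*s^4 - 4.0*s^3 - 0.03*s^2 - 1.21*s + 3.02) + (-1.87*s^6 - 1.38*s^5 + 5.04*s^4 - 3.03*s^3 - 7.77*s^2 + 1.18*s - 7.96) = -4.72*s^6 + 1.24*s^5 + 6.15*s^4 - 7.03*s^3 - 7.8*s^2 - 0.03*s - 4.94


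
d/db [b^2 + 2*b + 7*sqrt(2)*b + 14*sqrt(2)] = 2*b + 2 + 7*sqrt(2)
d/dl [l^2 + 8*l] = 2*l + 8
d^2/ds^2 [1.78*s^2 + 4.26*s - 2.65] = 3.56000000000000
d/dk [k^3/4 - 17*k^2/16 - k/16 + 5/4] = 3*k^2/4 - 17*k/8 - 1/16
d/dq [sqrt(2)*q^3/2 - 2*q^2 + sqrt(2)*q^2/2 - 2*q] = 3*sqrt(2)*q^2/2 - 4*q + sqrt(2)*q - 2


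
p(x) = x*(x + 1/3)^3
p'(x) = 3*x*(x + 1/3)^2 + (x + 1/3)^3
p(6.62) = 2225.55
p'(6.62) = 1296.39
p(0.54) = 0.36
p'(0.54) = 1.90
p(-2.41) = 21.58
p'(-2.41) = -40.14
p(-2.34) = 18.91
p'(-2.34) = -36.35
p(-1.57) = 2.97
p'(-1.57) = -9.09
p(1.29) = 5.52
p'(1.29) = 14.48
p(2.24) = 38.17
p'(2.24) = 61.54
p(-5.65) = 849.12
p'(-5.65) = -629.41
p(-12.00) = 19055.56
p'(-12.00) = -6487.96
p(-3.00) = 56.89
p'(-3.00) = -82.96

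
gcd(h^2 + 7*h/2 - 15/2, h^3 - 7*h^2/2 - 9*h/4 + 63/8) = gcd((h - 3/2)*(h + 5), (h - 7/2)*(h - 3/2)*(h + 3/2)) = h - 3/2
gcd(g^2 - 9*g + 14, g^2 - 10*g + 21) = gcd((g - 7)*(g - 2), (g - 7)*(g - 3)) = g - 7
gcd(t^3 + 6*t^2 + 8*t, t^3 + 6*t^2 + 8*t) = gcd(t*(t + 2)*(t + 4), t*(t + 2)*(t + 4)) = t^3 + 6*t^2 + 8*t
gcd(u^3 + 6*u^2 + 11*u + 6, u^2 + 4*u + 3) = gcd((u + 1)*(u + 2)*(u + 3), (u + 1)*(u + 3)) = u^2 + 4*u + 3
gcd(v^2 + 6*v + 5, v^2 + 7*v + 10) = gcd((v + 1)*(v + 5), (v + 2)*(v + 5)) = v + 5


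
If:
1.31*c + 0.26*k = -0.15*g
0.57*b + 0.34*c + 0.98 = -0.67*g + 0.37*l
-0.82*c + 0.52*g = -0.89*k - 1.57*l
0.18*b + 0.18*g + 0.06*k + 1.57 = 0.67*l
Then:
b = 12.3652319179241*l - 23.9473779874228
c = 0.283526041988515*l + 0.0232961190490904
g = 18.8986339885885 - 10.111314996258*l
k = 4.40491590166823*l - 11.0204346701638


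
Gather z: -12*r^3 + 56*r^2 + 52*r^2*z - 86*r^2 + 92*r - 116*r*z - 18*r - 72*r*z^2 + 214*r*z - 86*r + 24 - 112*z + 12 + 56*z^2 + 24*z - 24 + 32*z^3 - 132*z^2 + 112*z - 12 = -12*r^3 - 30*r^2 - 12*r + 32*z^3 + z^2*(-72*r - 76) + z*(52*r^2 + 98*r + 24)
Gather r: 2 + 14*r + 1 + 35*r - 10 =49*r - 7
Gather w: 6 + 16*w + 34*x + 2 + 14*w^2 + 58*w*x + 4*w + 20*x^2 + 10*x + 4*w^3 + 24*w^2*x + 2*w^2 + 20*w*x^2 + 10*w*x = 4*w^3 + w^2*(24*x + 16) + w*(20*x^2 + 68*x + 20) + 20*x^2 + 44*x + 8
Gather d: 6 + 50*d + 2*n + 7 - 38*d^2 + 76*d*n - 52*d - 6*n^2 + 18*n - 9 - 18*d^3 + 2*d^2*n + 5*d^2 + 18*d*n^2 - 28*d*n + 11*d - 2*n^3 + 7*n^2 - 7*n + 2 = -18*d^3 + d^2*(2*n - 33) + d*(18*n^2 + 48*n + 9) - 2*n^3 + n^2 + 13*n + 6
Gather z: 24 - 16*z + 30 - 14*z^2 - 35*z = -14*z^2 - 51*z + 54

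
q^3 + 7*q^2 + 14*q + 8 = (q + 1)*(q + 2)*(q + 4)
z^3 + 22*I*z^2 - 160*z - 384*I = (z + 6*I)*(z + 8*I)^2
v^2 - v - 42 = (v - 7)*(v + 6)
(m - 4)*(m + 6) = m^2 + 2*m - 24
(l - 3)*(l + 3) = l^2 - 9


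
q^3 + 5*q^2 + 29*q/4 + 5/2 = (q + 1/2)*(q + 2)*(q + 5/2)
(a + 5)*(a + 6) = a^2 + 11*a + 30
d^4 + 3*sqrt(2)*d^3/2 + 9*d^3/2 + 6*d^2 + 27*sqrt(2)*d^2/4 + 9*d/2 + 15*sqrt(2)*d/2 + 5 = (d + 2)*(d + 5/2)*(d + sqrt(2)/2)*(d + sqrt(2))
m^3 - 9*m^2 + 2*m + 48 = (m - 8)*(m - 3)*(m + 2)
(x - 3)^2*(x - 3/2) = x^3 - 15*x^2/2 + 18*x - 27/2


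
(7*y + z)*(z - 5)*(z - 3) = 7*y*z^2 - 56*y*z + 105*y + z^3 - 8*z^2 + 15*z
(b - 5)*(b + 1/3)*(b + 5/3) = b^3 - 3*b^2 - 85*b/9 - 25/9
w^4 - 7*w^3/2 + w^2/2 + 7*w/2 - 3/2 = (w - 3)*(w - 1)*(w - 1/2)*(w + 1)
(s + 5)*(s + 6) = s^2 + 11*s + 30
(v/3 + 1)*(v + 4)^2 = v^3/3 + 11*v^2/3 + 40*v/3 + 16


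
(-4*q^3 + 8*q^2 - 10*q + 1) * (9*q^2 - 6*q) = -36*q^5 + 96*q^4 - 138*q^3 + 69*q^2 - 6*q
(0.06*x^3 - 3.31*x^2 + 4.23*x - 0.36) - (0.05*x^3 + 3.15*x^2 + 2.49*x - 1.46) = 0.01*x^3 - 6.46*x^2 + 1.74*x + 1.1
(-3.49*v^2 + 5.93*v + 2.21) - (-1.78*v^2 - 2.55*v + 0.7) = -1.71*v^2 + 8.48*v + 1.51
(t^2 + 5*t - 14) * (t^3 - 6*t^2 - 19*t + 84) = t^5 - t^4 - 63*t^3 + 73*t^2 + 686*t - 1176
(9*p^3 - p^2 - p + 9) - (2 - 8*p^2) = 9*p^3 + 7*p^2 - p + 7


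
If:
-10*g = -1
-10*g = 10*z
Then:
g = 1/10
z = -1/10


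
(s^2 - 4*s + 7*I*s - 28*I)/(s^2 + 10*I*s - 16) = (s^2 + s*(-4 + 7*I) - 28*I)/(s^2 + 10*I*s - 16)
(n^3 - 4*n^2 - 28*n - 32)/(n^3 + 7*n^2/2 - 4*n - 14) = 2*(n^2 - 6*n - 16)/(2*n^2 + 3*n - 14)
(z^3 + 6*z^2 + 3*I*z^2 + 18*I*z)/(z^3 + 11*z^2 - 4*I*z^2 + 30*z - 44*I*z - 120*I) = z*(z + 3*I)/(z^2 + z*(5 - 4*I) - 20*I)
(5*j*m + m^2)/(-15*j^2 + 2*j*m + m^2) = -m/(3*j - m)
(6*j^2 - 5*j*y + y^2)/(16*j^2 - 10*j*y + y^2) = (-3*j + y)/(-8*j + y)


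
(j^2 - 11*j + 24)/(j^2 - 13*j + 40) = (j - 3)/(j - 5)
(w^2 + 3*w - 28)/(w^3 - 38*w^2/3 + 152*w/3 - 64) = 3*(w + 7)/(3*w^2 - 26*w + 48)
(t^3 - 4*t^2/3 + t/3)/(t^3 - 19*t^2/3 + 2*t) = (t - 1)/(t - 6)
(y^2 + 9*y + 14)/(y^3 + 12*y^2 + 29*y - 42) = (y + 2)/(y^2 + 5*y - 6)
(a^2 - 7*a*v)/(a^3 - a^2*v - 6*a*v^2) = (-a + 7*v)/(-a^2 + a*v + 6*v^2)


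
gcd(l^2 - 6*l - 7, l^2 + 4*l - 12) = 1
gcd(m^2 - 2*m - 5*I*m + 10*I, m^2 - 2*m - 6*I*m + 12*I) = m - 2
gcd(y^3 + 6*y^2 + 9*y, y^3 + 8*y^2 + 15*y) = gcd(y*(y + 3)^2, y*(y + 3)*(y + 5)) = y^2 + 3*y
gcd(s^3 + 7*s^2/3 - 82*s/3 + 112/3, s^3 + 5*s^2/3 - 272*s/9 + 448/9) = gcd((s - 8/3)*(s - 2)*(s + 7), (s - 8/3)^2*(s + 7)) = s^2 + 13*s/3 - 56/3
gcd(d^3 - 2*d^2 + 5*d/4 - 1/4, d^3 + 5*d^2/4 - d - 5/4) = d - 1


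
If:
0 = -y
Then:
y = 0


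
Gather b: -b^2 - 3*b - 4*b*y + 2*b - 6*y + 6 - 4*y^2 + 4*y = -b^2 + b*(-4*y - 1) - 4*y^2 - 2*y + 6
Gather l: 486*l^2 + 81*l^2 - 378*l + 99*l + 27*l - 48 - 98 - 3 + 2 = 567*l^2 - 252*l - 147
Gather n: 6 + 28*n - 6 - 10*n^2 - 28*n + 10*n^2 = 0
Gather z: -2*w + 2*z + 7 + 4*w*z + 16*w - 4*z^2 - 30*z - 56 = 14*w - 4*z^2 + z*(4*w - 28) - 49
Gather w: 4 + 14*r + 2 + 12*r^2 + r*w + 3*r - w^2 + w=12*r^2 + 17*r - w^2 + w*(r + 1) + 6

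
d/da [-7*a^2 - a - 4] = -14*a - 1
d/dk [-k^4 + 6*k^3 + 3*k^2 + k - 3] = -4*k^3 + 18*k^2 + 6*k + 1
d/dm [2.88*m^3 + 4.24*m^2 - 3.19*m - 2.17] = 8.64*m^2 + 8.48*m - 3.19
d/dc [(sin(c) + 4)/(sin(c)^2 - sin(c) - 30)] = (-8*sin(c) + cos(c)^2 - 27)*cos(c)/(sin(c) + cos(c)^2 + 29)^2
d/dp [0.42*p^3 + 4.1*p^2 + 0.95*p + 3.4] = 1.26*p^2 + 8.2*p + 0.95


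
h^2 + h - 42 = (h - 6)*(h + 7)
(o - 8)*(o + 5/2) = o^2 - 11*o/2 - 20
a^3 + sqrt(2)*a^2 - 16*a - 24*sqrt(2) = (a - 3*sqrt(2))*(a + 2*sqrt(2))^2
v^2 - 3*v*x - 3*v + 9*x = (v - 3)*(v - 3*x)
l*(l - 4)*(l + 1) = l^3 - 3*l^2 - 4*l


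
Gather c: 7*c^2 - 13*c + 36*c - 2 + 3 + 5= 7*c^2 + 23*c + 6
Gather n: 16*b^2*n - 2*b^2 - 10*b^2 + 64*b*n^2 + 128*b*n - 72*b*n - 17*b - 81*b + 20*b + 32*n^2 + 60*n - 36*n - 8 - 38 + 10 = -12*b^2 - 78*b + n^2*(64*b + 32) + n*(16*b^2 + 56*b + 24) - 36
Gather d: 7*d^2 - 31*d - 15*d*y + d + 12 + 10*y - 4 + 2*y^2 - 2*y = 7*d^2 + d*(-15*y - 30) + 2*y^2 + 8*y + 8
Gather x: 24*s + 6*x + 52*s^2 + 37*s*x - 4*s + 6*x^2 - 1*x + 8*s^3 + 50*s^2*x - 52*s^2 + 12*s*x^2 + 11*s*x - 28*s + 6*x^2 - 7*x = 8*s^3 - 8*s + x^2*(12*s + 12) + x*(50*s^2 + 48*s - 2)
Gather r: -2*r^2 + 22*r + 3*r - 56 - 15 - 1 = -2*r^2 + 25*r - 72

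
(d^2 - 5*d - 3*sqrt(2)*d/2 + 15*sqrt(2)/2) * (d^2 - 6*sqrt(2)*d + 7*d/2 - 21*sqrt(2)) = d^4 - 15*sqrt(2)*d^3/2 - 3*d^3/2 + d^2/2 + 45*sqrt(2)*d^2/4 - 27*d + 525*sqrt(2)*d/4 - 315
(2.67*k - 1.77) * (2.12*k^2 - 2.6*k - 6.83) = 5.6604*k^3 - 10.6944*k^2 - 13.6341*k + 12.0891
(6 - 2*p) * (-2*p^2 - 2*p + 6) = 4*p^3 - 8*p^2 - 24*p + 36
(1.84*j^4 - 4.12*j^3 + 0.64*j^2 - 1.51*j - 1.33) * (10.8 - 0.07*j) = -0.1288*j^5 + 20.1604*j^4 - 44.5408*j^3 + 7.0177*j^2 - 16.2149*j - 14.364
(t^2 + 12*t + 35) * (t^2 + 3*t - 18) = t^4 + 15*t^3 + 53*t^2 - 111*t - 630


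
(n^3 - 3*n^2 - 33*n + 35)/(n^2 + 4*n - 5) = n - 7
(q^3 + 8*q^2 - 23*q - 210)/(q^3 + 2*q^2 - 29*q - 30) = (q + 7)/(q + 1)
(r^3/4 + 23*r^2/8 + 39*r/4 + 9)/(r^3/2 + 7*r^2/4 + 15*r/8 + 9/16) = 2*(r^2 + 10*r + 24)/(4*r^2 + 8*r + 3)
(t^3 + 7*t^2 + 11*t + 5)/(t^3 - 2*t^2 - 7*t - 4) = (t + 5)/(t - 4)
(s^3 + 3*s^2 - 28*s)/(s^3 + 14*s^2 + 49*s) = (s - 4)/(s + 7)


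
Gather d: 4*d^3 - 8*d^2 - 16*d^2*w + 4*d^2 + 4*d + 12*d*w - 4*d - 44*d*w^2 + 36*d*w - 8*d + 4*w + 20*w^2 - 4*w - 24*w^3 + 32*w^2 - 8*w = 4*d^3 + d^2*(-16*w - 4) + d*(-44*w^2 + 48*w - 8) - 24*w^3 + 52*w^2 - 8*w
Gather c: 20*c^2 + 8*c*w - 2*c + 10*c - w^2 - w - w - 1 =20*c^2 + c*(8*w + 8) - w^2 - 2*w - 1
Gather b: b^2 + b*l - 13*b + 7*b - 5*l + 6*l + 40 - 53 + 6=b^2 + b*(l - 6) + l - 7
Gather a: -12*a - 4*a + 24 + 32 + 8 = 64 - 16*a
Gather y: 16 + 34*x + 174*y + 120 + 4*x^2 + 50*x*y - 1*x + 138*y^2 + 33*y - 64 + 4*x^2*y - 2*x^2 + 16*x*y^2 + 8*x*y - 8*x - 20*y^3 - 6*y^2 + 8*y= 2*x^2 + 25*x - 20*y^3 + y^2*(16*x + 132) + y*(4*x^2 + 58*x + 215) + 72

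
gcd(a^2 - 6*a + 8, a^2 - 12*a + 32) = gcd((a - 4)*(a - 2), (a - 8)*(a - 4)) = a - 4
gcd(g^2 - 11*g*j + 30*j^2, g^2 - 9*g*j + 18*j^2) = g - 6*j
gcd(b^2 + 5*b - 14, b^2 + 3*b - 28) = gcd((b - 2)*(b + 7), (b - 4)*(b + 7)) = b + 7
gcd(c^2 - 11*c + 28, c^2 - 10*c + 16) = 1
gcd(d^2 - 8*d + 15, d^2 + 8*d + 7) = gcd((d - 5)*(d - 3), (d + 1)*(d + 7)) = 1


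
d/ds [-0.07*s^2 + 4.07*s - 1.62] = 4.07 - 0.14*s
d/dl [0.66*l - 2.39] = 0.660000000000000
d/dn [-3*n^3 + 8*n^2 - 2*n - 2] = -9*n^2 + 16*n - 2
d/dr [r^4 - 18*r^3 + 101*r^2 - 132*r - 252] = 4*r^3 - 54*r^2 + 202*r - 132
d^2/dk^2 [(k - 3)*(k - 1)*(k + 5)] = 6*k + 2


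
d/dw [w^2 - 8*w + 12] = 2*w - 8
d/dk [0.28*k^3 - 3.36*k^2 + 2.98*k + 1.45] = 0.84*k^2 - 6.72*k + 2.98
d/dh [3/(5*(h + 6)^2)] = -6/(5*(h + 6)^3)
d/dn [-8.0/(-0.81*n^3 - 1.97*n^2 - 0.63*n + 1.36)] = (-19.44*n^2 - 31.52*n - 5.04)/(0.81*n^3 + 1.97*n^2 + 0.63*n - 1.36)^2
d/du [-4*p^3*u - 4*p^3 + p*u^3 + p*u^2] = p*(-4*p^2 + 3*u^2 + 2*u)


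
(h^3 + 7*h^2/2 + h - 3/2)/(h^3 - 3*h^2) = (h^3 + 7*h^2/2 + h - 3/2)/(h^2*(h - 3))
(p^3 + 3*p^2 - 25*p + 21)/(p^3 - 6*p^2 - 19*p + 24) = (p^2 + 4*p - 21)/(p^2 - 5*p - 24)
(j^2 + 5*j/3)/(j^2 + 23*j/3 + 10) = j/(j + 6)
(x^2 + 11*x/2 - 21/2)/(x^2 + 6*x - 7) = (x - 3/2)/(x - 1)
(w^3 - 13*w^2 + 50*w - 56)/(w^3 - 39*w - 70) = (w^2 - 6*w + 8)/(w^2 + 7*w + 10)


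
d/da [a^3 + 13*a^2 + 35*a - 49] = 3*a^2 + 26*a + 35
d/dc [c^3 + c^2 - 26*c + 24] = 3*c^2 + 2*c - 26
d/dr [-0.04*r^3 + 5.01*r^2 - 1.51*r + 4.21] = -0.12*r^2 + 10.02*r - 1.51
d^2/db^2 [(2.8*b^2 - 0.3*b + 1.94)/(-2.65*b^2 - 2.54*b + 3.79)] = (41.9071*b^3 - 250.4727*b^2 - 60.27054*b - 138.663988)/(18.609625*b^6 + 53.51145*b^5 - 28.555605*b^4 - 136.675876*b^3 + 40.839903*b^2 + 109.454442*b - 54.439939)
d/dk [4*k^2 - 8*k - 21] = 8*k - 8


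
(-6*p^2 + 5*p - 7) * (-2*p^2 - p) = 12*p^4 - 4*p^3 + 9*p^2 + 7*p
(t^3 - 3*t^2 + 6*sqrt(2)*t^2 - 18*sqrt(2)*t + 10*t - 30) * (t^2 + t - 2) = t^5 - 2*t^4 + 6*sqrt(2)*t^4 - 12*sqrt(2)*t^3 + 5*t^3 - 30*sqrt(2)*t^2 - 14*t^2 - 50*t + 36*sqrt(2)*t + 60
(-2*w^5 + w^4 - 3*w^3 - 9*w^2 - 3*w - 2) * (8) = -16*w^5 + 8*w^4 - 24*w^3 - 72*w^2 - 24*w - 16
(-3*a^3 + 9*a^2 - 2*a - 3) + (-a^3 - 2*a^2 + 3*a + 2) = -4*a^3 + 7*a^2 + a - 1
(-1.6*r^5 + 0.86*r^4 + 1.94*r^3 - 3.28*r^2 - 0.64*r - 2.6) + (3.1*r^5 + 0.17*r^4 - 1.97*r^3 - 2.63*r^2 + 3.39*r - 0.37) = 1.5*r^5 + 1.03*r^4 - 0.03*r^3 - 5.91*r^2 + 2.75*r - 2.97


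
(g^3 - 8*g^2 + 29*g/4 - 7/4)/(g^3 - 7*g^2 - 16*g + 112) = (g^2 - g + 1/4)/(g^2 - 16)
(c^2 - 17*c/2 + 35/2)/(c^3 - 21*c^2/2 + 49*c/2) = (c - 5)/(c*(c - 7))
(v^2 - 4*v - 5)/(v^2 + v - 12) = (v^2 - 4*v - 5)/(v^2 + v - 12)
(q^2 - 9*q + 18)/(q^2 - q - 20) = (-q^2 + 9*q - 18)/(-q^2 + q + 20)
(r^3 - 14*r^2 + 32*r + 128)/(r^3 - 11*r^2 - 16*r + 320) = (r + 2)/(r + 5)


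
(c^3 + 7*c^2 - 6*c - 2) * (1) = c^3 + 7*c^2 - 6*c - 2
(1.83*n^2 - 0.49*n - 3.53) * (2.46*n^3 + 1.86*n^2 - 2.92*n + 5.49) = 4.5018*n^5 + 2.1984*n^4 - 14.9388*n^3 + 4.9117*n^2 + 7.6175*n - 19.3797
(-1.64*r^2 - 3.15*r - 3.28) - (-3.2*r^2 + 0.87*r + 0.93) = 1.56*r^2 - 4.02*r - 4.21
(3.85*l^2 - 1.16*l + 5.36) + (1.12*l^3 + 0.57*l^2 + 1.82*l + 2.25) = 1.12*l^3 + 4.42*l^2 + 0.66*l + 7.61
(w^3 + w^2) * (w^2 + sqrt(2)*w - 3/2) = w^5 + w^4 + sqrt(2)*w^4 - 3*w^3/2 + sqrt(2)*w^3 - 3*w^2/2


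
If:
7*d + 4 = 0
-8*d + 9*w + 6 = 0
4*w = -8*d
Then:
No Solution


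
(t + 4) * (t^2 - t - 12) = t^3 + 3*t^2 - 16*t - 48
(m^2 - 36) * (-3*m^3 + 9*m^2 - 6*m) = -3*m^5 + 9*m^4 + 102*m^3 - 324*m^2 + 216*m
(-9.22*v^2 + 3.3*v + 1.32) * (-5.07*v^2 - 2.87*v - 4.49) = 46.7454*v^4 + 9.7304*v^3 + 25.2344*v^2 - 18.6054*v - 5.9268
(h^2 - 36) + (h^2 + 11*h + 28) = 2*h^2 + 11*h - 8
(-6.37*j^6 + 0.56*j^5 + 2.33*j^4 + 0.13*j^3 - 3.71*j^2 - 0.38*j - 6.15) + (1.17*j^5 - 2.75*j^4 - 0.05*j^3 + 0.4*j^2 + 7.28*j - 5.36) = -6.37*j^6 + 1.73*j^5 - 0.42*j^4 + 0.08*j^3 - 3.31*j^2 + 6.9*j - 11.51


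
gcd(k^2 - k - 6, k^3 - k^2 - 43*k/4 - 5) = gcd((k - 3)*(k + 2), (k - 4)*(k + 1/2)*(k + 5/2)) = 1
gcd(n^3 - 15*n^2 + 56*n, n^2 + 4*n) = n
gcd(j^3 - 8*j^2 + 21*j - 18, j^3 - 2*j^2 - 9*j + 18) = j^2 - 5*j + 6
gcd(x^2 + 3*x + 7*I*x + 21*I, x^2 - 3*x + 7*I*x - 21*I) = x + 7*I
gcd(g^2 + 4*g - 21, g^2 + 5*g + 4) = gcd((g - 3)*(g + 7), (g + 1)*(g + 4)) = 1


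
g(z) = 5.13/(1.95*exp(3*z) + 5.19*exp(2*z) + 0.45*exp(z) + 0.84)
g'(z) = 5.13*(-5.85*exp(3*z) - 10.38*exp(2*z) - 0.45*exp(z))/(1.95*exp(3*z) + 5.19*exp(2*z) + 0.45*exp(z) + 0.84)^2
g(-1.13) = 3.22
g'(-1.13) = -2.88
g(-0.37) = 1.20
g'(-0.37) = -2.02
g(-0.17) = 0.84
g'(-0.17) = -1.56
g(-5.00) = 6.08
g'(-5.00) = -0.03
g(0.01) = 0.60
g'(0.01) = -1.18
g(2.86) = 0.00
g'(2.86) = -0.00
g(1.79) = 0.01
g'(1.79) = -0.02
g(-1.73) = 4.69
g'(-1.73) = -1.88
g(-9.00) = 6.11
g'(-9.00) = 0.00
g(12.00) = 0.00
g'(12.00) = 0.00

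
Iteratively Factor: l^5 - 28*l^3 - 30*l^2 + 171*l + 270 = (l + 2)*(l^4 - 2*l^3 - 24*l^2 + 18*l + 135) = (l + 2)*(l + 3)*(l^3 - 5*l^2 - 9*l + 45) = (l + 2)*(l + 3)^2*(l^2 - 8*l + 15) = (l - 5)*(l + 2)*(l + 3)^2*(l - 3)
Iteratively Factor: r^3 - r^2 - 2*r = (r + 1)*(r^2 - 2*r) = (r - 2)*(r + 1)*(r)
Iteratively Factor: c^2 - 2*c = (c)*(c - 2)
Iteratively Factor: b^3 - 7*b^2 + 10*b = (b)*(b^2 - 7*b + 10) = b*(b - 5)*(b - 2)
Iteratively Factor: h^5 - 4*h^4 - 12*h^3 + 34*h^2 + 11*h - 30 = (h - 2)*(h^4 - 2*h^3 - 16*h^2 + 2*h + 15) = (h - 2)*(h + 3)*(h^3 - 5*h^2 - h + 5) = (h - 2)*(h + 1)*(h + 3)*(h^2 - 6*h + 5) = (h - 2)*(h - 1)*(h + 1)*(h + 3)*(h - 5)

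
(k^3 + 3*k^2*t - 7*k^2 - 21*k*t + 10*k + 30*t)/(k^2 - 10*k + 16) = (k^2 + 3*k*t - 5*k - 15*t)/(k - 8)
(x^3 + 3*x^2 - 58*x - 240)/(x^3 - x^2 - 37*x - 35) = (x^2 - 2*x - 48)/(x^2 - 6*x - 7)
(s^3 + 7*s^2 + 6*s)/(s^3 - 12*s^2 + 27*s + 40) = s*(s + 6)/(s^2 - 13*s + 40)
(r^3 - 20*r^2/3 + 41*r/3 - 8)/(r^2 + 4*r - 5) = (r^2 - 17*r/3 + 8)/(r + 5)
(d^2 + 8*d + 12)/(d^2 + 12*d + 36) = (d + 2)/(d + 6)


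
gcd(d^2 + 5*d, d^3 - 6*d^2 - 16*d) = d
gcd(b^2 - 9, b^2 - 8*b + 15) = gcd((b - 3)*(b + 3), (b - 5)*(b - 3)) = b - 3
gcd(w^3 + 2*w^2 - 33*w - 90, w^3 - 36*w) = w - 6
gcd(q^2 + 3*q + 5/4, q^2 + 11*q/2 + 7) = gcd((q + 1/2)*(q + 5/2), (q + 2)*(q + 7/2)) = 1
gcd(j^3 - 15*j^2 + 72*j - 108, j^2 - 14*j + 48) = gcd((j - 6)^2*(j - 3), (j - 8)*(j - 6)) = j - 6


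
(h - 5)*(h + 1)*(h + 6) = h^3 + 2*h^2 - 29*h - 30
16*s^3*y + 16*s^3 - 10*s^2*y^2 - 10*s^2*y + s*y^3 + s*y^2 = (-8*s + y)*(-2*s + y)*(s*y + s)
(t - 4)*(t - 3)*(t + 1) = t^3 - 6*t^2 + 5*t + 12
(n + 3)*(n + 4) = n^2 + 7*n + 12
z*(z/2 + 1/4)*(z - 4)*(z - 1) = z^4/2 - 9*z^3/4 + 3*z^2/4 + z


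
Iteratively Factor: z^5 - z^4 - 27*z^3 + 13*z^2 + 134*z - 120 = (z - 5)*(z^4 + 4*z^3 - 7*z^2 - 22*z + 24) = (z - 5)*(z - 1)*(z^3 + 5*z^2 - 2*z - 24) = (z - 5)*(z - 1)*(z + 3)*(z^2 + 2*z - 8) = (z - 5)*(z - 1)*(z + 3)*(z + 4)*(z - 2)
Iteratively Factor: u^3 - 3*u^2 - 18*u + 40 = (u - 2)*(u^2 - u - 20) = (u - 5)*(u - 2)*(u + 4)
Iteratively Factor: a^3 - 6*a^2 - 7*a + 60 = (a - 4)*(a^2 - 2*a - 15) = (a - 4)*(a + 3)*(a - 5)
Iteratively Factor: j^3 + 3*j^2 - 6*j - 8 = (j + 1)*(j^2 + 2*j - 8) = (j - 2)*(j + 1)*(j + 4)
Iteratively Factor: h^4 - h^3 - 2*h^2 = (h - 2)*(h^3 + h^2) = h*(h - 2)*(h^2 + h) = h*(h - 2)*(h + 1)*(h)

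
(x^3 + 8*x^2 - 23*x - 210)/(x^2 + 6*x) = x + 2 - 35/x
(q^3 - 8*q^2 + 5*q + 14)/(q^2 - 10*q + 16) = (q^2 - 6*q - 7)/(q - 8)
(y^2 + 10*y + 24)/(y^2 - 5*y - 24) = (y^2 + 10*y + 24)/(y^2 - 5*y - 24)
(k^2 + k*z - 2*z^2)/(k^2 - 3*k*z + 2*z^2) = (-k - 2*z)/(-k + 2*z)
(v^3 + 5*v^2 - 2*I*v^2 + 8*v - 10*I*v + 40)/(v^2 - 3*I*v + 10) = (v^2 + v*(5 - 4*I) - 20*I)/(v - 5*I)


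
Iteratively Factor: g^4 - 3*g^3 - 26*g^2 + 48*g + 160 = (g + 2)*(g^3 - 5*g^2 - 16*g + 80) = (g - 4)*(g + 2)*(g^2 - g - 20) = (g - 4)*(g + 2)*(g + 4)*(g - 5)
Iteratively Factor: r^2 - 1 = (r - 1)*(r + 1)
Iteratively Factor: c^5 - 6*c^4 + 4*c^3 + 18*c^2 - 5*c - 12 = (c - 4)*(c^4 - 2*c^3 - 4*c^2 + 2*c + 3) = (c - 4)*(c - 3)*(c^3 + c^2 - c - 1) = (c - 4)*(c - 3)*(c - 1)*(c^2 + 2*c + 1) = (c - 4)*(c - 3)*(c - 1)*(c + 1)*(c + 1)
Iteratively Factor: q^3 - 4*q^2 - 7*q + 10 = (q - 1)*(q^2 - 3*q - 10) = (q - 1)*(q + 2)*(q - 5)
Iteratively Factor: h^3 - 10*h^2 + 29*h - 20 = (h - 5)*(h^2 - 5*h + 4) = (h - 5)*(h - 1)*(h - 4)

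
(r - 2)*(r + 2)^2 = r^3 + 2*r^2 - 4*r - 8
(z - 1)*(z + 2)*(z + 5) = z^3 + 6*z^2 + 3*z - 10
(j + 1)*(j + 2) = j^2 + 3*j + 2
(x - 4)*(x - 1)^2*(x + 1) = x^4 - 5*x^3 + 3*x^2 + 5*x - 4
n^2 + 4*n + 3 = (n + 1)*(n + 3)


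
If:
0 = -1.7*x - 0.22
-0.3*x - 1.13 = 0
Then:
No Solution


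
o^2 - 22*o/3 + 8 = (o - 6)*(o - 4/3)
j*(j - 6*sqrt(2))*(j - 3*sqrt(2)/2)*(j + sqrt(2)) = j^4 - 13*sqrt(2)*j^3/2 + 3*j^2 + 18*sqrt(2)*j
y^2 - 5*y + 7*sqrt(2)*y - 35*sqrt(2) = (y - 5)*(y + 7*sqrt(2))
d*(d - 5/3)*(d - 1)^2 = d^4 - 11*d^3/3 + 13*d^2/3 - 5*d/3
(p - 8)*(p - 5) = p^2 - 13*p + 40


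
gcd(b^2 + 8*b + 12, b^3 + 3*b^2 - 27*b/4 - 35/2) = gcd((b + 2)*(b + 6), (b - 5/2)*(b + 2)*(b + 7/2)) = b + 2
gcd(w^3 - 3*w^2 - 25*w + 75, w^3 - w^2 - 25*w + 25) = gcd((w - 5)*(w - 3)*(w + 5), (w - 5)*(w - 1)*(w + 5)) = w^2 - 25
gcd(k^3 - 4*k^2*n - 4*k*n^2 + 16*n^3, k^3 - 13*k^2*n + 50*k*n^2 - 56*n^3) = k^2 - 6*k*n + 8*n^2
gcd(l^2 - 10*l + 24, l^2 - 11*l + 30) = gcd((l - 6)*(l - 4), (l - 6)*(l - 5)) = l - 6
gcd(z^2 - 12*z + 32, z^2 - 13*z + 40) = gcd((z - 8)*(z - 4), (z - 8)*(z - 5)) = z - 8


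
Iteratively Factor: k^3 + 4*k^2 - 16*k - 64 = (k + 4)*(k^2 - 16) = (k - 4)*(k + 4)*(k + 4)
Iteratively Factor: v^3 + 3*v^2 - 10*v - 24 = (v + 4)*(v^2 - v - 6) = (v - 3)*(v + 4)*(v + 2)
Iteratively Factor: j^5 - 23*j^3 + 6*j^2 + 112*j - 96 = (j - 4)*(j^4 + 4*j^3 - 7*j^2 - 22*j + 24) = (j - 4)*(j - 2)*(j^3 + 6*j^2 + 5*j - 12) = (j - 4)*(j - 2)*(j - 1)*(j^2 + 7*j + 12) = (j - 4)*(j - 2)*(j - 1)*(j + 3)*(j + 4)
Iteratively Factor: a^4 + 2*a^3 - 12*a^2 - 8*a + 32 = (a + 4)*(a^3 - 2*a^2 - 4*a + 8) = (a - 2)*(a + 4)*(a^2 - 4) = (a - 2)^2*(a + 4)*(a + 2)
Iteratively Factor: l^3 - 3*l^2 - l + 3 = (l - 1)*(l^2 - 2*l - 3) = (l - 3)*(l - 1)*(l + 1)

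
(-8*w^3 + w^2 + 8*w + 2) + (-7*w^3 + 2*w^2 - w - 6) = -15*w^3 + 3*w^2 + 7*w - 4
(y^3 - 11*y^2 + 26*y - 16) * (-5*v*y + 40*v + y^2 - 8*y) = -5*v*y^4 + 95*v*y^3 - 570*v*y^2 + 1120*v*y - 640*v + y^5 - 19*y^4 + 114*y^3 - 224*y^2 + 128*y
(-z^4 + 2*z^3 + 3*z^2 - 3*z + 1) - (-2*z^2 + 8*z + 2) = -z^4 + 2*z^3 + 5*z^2 - 11*z - 1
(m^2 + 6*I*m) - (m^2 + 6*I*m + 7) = -7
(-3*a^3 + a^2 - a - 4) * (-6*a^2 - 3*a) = 18*a^5 + 3*a^4 + 3*a^3 + 27*a^2 + 12*a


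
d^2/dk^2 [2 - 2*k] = 0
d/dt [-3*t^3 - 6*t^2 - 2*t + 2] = -9*t^2 - 12*t - 2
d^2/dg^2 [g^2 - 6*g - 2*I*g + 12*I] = 2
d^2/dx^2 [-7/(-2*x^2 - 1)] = 28*(6*x^2 - 1)/(2*x^2 + 1)^3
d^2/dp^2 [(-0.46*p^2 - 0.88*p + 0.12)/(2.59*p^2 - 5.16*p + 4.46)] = (-24.101504*p^3 + 36.711696*p^2 + 51.369024*p - 55.1864)/(17.373979*p^6 - 103.841388*p^5 + 296.63529*p^4 - 495.01944*p^3 + 510.80826*p^2 - 307.921968*p + 88.716536)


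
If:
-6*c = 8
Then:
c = -4/3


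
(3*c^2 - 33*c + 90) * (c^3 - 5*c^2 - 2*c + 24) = 3*c^5 - 48*c^4 + 249*c^3 - 312*c^2 - 972*c + 2160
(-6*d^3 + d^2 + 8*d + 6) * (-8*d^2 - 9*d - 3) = 48*d^5 + 46*d^4 - 55*d^3 - 123*d^2 - 78*d - 18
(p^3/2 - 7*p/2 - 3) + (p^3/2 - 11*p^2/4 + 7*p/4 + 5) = p^3 - 11*p^2/4 - 7*p/4 + 2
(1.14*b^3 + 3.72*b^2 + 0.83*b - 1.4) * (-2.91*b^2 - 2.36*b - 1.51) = -3.3174*b^5 - 13.5156*b^4 - 12.9159*b^3 - 3.502*b^2 + 2.0507*b + 2.114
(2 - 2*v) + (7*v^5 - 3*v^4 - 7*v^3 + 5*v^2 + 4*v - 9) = 7*v^5 - 3*v^4 - 7*v^3 + 5*v^2 + 2*v - 7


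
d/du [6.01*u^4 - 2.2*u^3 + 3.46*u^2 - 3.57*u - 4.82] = 24.04*u^3 - 6.6*u^2 + 6.92*u - 3.57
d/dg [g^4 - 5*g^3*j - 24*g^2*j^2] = g*(4*g^2 - 15*g*j - 48*j^2)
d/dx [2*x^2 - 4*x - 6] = 4*x - 4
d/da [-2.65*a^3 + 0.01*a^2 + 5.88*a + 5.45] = -7.95*a^2 + 0.02*a + 5.88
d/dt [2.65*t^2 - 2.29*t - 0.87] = 5.3*t - 2.29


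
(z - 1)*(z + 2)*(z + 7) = z^3 + 8*z^2 + 5*z - 14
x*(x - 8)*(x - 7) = x^3 - 15*x^2 + 56*x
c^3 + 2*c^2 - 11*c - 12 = (c - 3)*(c + 1)*(c + 4)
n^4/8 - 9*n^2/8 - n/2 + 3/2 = (n/4 + 1/2)*(n/2 + 1)*(n - 3)*(n - 1)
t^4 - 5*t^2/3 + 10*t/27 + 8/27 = (t - 1)*(t - 2/3)*(t + 1/3)*(t + 4/3)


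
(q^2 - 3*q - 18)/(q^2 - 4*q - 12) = (q + 3)/(q + 2)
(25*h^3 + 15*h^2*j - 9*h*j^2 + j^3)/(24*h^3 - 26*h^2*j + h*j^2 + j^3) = (25*h^3 + 15*h^2*j - 9*h*j^2 + j^3)/(24*h^3 - 26*h^2*j + h*j^2 + j^3)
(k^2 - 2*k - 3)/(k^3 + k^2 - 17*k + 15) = (k + 1)/(k^2 + 4*k - 5)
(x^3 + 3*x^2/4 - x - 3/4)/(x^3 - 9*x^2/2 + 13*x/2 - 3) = (4*x^2 + 7*x + 3)/(2*(2*x^2 - 7*x + 6))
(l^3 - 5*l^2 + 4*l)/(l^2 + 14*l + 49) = l*(l^2 - 5*l + 4)/(l^2 + 14*l + 49)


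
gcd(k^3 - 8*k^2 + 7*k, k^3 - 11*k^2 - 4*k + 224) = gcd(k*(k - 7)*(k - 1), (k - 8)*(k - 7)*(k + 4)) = k - 7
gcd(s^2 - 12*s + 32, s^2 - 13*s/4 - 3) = s - 4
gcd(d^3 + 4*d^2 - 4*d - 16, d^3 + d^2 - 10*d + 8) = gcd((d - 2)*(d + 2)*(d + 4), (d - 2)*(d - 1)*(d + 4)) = d^2 + 2*d - 8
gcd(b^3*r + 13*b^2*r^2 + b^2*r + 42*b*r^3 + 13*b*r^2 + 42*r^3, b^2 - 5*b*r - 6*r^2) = 1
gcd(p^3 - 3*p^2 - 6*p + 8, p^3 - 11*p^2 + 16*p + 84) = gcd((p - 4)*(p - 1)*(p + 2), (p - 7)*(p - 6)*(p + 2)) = p + 2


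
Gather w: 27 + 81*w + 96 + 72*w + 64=153*w + 187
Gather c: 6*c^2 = 6*c^2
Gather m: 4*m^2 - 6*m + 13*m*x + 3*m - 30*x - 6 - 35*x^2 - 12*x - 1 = 4*m^2 + m*(13*x - 3) - 35*x^2 - 42*x - 7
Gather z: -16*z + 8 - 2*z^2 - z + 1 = -2*z^2 - 17*z + 9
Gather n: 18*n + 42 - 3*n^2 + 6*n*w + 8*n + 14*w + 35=-3*n^2 + n*(6*w + 26) + 14*w + 77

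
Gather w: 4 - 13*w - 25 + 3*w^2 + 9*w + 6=3*w^2 - 4*w - 15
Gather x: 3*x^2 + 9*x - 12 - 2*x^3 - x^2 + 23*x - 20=-2*x^3 + 2*x^2 + 32*x - 32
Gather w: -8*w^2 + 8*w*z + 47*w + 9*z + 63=-8*w^2 + w*(8*z + 47) + 9*z + 63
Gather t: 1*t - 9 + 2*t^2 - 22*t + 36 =2*t^2 - 21*t + 27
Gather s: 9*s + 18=9*s + 18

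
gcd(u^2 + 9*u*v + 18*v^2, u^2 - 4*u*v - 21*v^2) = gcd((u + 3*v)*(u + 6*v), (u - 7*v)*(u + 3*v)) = u + 3*v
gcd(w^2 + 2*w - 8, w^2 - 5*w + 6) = w - 2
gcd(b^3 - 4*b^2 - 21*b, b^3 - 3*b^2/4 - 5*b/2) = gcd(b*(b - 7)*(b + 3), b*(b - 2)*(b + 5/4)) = b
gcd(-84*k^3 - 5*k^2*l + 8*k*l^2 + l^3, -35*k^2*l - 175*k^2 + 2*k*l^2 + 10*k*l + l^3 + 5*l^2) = 7*k + l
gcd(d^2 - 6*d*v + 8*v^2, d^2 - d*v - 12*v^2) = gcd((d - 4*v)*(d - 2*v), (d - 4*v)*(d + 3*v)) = -d + 4*v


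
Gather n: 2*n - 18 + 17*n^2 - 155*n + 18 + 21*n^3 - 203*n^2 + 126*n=21*n^3 - 186*n^2 - 27*n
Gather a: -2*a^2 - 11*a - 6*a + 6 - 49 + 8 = -2*a^2 - 17*a - 35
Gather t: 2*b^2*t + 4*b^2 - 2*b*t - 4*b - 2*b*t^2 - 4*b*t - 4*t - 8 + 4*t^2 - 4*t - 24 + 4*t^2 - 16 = 4*b^2 - 4*b + t^2*(8 - 2*b) + t*(2*b^2 - 6*b - 8) - 48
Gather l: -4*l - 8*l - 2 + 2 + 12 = 12 - 12*l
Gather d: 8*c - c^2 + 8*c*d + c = -c^2 + 8*c*d + 9*c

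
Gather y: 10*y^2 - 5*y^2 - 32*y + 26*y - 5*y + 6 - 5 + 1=5*y^2 - 11*y + 2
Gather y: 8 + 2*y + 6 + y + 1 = 3*y + 15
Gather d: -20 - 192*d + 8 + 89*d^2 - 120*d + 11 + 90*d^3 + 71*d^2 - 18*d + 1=90*d^3 + 160*d^2 - 330*d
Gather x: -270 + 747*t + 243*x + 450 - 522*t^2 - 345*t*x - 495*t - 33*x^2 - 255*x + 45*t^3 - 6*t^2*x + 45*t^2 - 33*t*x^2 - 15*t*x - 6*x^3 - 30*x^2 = 45*t^3 - 477*t^2 + 252*t - 6*x^3 + x^2*(-33*t - 63) + x*(-6*t^2 - 360*t - 12) + 180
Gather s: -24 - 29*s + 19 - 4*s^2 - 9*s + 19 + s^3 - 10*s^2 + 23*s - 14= s^3 - 14*s^2 - 15*s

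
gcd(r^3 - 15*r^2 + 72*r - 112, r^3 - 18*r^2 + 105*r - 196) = r^2 - 11*r + 28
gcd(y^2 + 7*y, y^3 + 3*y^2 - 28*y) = y^2 + 7*y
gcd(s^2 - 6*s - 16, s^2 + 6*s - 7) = 1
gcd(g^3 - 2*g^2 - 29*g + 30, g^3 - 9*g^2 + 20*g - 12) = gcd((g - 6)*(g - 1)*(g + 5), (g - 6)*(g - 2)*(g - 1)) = g^2 - 7*g + 6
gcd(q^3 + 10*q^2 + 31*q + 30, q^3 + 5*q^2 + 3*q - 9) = q + 3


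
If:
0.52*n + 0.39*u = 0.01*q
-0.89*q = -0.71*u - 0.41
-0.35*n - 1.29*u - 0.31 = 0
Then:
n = 0.23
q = 0.22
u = -0.30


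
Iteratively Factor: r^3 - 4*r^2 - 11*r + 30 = (r + 3)*(r^2 - 7*r + 10) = (r - 2)*(r + 3)*(r - 5)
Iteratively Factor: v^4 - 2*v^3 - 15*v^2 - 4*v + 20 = (v - 5)*(v^3 + 3*v^2 - 4) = (v - 5)*(v - 1)*(v^2 + 4*v + 4) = (v - 5)*(v - 1)*(v + 2)*(v + 2)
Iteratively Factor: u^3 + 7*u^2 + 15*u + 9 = (u + 3)*(u^2 + 4*u + 3) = (u + 3)^2*(u + 1)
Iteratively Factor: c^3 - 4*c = (c + 2)*(c^2 - 2*c) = c*(c + 2)*(c - 2)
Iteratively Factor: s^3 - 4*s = (s - 2)*(s^2 + 2*s) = (s - 2)*(s + 2)*(s)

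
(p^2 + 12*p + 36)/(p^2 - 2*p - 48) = (p + 6)/(p - 8)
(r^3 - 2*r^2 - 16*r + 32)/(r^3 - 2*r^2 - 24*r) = (r^2 - 6*r + 8)/(r*(r - 6))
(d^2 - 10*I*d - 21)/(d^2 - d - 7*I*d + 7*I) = (d - 3*I)/(d - 1)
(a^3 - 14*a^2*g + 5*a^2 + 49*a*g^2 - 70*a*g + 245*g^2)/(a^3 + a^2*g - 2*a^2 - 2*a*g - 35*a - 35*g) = (a^2 - 14*a*g + 49*g^2)/(a^2 + a*g - 7*a - 7*g)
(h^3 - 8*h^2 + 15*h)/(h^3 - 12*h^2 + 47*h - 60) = h/(h - 4)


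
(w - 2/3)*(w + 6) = w^2 + 16*w/3 - 4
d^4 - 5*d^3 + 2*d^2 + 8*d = d*(d - 4)*(d - 2)*(d + 1)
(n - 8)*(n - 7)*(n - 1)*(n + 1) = n^4 - 15*n^3 + 55*n^2 + 15*n - 56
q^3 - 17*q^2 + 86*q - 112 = (q - 8)*(q - 7)*(q - 2)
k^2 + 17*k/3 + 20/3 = (k + 5/3)*(k + 4)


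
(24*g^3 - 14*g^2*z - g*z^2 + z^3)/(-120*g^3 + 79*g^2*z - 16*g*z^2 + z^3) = (-8*g^2 + 2*g*z + z^2)/(40*g^2 - 13*g*z + z^2)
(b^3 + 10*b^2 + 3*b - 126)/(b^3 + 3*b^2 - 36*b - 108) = (b^2 + 4*b - 21)/(b^2 - 3*b - 18)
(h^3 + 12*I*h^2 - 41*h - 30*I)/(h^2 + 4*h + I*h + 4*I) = (h^2 + 11*I*h - 30)/(h + 4)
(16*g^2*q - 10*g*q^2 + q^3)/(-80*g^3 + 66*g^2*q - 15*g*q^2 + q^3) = q/(-5*g + q)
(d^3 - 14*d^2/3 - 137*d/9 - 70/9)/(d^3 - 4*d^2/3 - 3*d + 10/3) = (3*d^2 - 19*d - 14)/(3*(d^2 - 3*d + 2))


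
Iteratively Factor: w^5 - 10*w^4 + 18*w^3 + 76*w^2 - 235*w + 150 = (w - 2)*(w^4 - 8*w^3 + 2*w^2 + 80*w - 75) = (w - 5)*(w - 2)*(w^3 - 3*w^2 - 13*w + 15) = (w - 5)*(w - 2)*(w - 1)*(w^2 - 2*w - 15) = (w - 5)*(w - 2)*(w - 1)*(w + 3)*(w - 5)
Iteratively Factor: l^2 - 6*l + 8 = (l - 4)*(l - 2)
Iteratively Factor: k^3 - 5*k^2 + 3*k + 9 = (k - 3)*(k^2 - 2*k - 3) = (k - 3)*(k + 1)*(k - 3)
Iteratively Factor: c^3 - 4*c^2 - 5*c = (c + 1)*(c^2 - 5*c) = (c - 5)*(c + 1)*(c)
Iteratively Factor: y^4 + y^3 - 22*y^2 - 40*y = (y + 4)*(y^3 - 3*y^2 - 10*y) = (y + 2)*(y + 4)*(y^2 - 5*y) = (y - 5)*(y + 2)*(y + 4)*(y)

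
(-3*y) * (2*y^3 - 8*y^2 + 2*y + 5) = -6*y^4 + 24*y^3 - 6*y^2 - 15*y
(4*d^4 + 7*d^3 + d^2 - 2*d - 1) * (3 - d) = -4*d^5 + 5*d^4 + 20*d^3 + 5*d^2 - 5*d - 3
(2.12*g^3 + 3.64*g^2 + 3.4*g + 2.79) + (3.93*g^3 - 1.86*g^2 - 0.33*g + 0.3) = 6.05*g^3 + 1.78*g^2 + 3.07*g + 3.09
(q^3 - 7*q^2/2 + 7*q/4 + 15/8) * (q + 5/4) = q^4 - 9*q^3/4 - 21*q^2/8 + 65*q/16 + 75/32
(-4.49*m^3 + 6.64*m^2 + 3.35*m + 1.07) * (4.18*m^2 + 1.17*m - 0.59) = -18.7682*m^5 + 22.5019*m^4 + 24.4209*m^3 + 4.4745*m^2 - 0.7246*m - 0.6313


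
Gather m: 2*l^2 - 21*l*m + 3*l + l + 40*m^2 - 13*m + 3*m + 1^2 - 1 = 2*l^2 + 4*l + 40*m^2 + m*(-21*l - 10)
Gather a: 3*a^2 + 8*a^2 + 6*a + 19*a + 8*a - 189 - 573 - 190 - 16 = 11*a^2 + 33*a - 968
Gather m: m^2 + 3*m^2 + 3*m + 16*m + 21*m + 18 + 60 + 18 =4*m^2 + 40*m + 96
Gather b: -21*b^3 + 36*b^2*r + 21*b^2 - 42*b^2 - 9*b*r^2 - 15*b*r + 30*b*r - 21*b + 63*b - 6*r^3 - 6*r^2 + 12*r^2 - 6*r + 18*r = -21*b^3 + b^2*(36*r - 21) + b*(-9*r^2 + 15*r + 42) - 6*r^3 + 6*r^2 + 12*r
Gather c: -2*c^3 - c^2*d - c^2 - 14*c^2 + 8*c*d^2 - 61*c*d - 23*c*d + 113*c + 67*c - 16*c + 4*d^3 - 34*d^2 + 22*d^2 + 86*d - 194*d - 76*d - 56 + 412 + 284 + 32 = -2*c^3 + c^2*(-d - 15) + c*(8*d^2 - 84*d + 164) + 4*d^3 - 12*d^2 - 184*d + 672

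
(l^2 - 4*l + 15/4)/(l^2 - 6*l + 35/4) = (2*l - 3)/(2*l - 7)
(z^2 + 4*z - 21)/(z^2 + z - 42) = (z - 3)/(z - 6)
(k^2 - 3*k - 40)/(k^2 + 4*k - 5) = (k - 8)/(k - 1)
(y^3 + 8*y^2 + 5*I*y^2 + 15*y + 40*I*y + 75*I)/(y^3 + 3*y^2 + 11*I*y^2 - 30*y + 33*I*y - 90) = (y + 5)/(y + 6*I)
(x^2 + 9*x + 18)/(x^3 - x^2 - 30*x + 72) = (x + 3)/(x^2 - 7*x + 12)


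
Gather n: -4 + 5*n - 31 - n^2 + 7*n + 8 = -n^2 + 12*n - 27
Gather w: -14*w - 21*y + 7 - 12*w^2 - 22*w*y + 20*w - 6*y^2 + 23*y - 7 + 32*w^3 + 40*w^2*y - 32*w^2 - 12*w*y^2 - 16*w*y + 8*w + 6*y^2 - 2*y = 32*w^3 + w^2*(40*y - 44) + w*(-12*y^2 - 38*y + 14)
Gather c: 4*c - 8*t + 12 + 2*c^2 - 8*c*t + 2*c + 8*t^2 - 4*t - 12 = 2*c^2 + c*(6 - 8*t) + 8*t^2 - 12*t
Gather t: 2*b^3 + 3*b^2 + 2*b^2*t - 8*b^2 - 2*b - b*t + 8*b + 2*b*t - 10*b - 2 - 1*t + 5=2*b^3 - 5*b^2 - 4*b + t*(2*b^2 + b - 1) + 3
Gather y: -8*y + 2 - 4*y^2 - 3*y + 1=-4*y^2 - 11*y + 3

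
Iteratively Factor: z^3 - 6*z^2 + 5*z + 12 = (z - 3)*(z^2 - 3*z - 4) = (z - 3)*(z + 1)*(z - 4)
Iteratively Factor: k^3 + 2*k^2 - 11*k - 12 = (k + 4)*(k^2 - 2*k - 3) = (k - 3)*(k + 4)*(k + 1)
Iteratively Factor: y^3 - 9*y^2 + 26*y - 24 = (y - 2)*(y^2 - 7*y + 12) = (y - 3)*(y - 2)*(y - 4)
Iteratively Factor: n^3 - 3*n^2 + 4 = (n - 2)*(n^2 - n - 2) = (n - 2)*(n + 1)*(n - 2)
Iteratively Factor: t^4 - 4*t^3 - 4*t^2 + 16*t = (t - 4)*(t^3 - 4*t) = t*(t - 4)*(t^2 - 4) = t*(t - 4)*(t + 2)*(t - 2)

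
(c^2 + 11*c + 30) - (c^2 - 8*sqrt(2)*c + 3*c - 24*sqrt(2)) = 8*c + 8*sqrt(2)*c + 30 + 24*sqrt(2)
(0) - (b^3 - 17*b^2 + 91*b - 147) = -b^3 + 17*b^2 - 91*b + 147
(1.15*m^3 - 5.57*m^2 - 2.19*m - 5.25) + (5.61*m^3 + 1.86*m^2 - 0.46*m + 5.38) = 6.76*m^3 - 3.71*m^2 - 2.65*m + 0.13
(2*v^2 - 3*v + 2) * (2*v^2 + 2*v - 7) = 4*v^4 - 2*v^3 - 16*v^2 + 25*v - 14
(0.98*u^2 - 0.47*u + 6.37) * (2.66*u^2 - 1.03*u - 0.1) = 2.6068*u^4 - 2.2596*u^3 + 17.3303*u^2 - 6.5141*u - 0.637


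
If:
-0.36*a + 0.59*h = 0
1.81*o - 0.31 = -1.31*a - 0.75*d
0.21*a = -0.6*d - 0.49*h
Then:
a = 0.460096849254764 - 2.68637192629394*o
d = 2.27886296459342*o - 0.390302496698321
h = 0.280737060562229 - 1.63914219231495*o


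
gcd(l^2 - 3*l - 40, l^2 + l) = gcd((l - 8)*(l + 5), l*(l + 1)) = 1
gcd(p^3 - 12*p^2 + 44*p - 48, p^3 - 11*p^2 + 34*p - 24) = p^2 - 10*p + 24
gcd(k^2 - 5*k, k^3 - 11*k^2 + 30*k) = k^2 - 5*k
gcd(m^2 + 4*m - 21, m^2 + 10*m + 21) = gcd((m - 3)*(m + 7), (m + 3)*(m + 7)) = m + 7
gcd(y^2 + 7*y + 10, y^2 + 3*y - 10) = y + 5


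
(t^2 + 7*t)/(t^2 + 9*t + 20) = t*(t + 7)/(t^2 + 9*t + 20)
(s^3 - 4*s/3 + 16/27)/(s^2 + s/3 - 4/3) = (9*s^2 - 12*s + 4)/(9*(s - 1))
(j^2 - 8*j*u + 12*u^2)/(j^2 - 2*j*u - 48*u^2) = (-j^2 + 8*j*u - 12*u^2)/(-j^2 + 2*j*u + 48*u^2)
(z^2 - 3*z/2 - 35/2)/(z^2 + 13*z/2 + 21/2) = (z - 5)/(z + 3)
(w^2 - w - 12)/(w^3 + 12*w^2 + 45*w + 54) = (w - 4)/(w^2 + 9*w + 18)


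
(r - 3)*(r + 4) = r^2 + r - 12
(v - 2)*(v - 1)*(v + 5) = v^3 + 2*v^2 - 13*v + 10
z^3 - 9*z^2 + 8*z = z*(z - 8)*(z - 1)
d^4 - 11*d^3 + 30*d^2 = d^2*(d - 6)*(d - 5)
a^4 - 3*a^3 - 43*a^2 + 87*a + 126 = (a - 7)*(a - 3)*(a + 1)*(a + 6)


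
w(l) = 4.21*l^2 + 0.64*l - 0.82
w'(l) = 8.42*l + 0.64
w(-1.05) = 3.15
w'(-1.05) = -8.20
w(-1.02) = 2.91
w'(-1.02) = -7.95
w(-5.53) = 124.39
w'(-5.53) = -45.92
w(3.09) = 41.36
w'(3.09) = 26.66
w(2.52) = 27.53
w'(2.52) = 21.86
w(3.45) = 51.50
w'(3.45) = 29.69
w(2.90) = 36.44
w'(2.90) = 25.06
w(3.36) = 48.86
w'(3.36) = 28.93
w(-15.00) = 936.83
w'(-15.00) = -125.66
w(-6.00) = 146.90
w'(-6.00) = -49.88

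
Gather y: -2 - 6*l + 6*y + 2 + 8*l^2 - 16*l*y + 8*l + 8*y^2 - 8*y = 8*l^2 + 2*l + 8*y^2 + y*(-16*l - 2)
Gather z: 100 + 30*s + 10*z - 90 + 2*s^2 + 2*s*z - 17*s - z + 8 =2*s^2 + 13*s + z*(2*s + 9) + 18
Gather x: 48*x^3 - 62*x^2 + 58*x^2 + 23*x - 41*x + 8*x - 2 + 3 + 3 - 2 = 48*x^3 - 4*x^2 - 10*x + 2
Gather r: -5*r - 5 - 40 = -5*r - 45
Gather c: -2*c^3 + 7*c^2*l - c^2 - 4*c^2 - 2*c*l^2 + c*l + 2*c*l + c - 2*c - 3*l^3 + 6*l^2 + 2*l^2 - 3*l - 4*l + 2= -2*c^3 + c^2*(7*l - 5) + c*(-2*l^2 + 3*l - 1) - 3*l^3 + 8*l^2 - 7*l + 2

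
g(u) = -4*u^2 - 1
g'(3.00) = -24.00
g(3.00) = -37.00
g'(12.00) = -96.00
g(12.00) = -577.00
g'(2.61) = -20.88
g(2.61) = -28.25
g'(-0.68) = 5.44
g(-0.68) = -2.85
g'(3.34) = -26.72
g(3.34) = -45.62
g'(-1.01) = 8.08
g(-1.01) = -5.08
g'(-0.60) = 4.80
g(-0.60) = -2.44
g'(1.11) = -8.88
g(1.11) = -5.93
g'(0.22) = -1.76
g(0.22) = -1.19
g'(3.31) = -26.48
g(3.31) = -44.82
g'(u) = -8*u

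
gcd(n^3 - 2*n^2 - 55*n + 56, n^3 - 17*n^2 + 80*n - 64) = n^2 - 9*n + 8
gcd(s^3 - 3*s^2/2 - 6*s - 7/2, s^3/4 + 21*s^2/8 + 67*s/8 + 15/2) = 1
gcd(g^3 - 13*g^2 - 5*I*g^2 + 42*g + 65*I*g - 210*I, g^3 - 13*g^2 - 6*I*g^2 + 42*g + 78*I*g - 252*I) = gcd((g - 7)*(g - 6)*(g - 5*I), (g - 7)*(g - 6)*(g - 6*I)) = g^2 - 13*g + 42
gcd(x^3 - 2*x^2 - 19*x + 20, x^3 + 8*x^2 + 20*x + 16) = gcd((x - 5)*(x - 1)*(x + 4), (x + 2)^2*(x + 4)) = x + 4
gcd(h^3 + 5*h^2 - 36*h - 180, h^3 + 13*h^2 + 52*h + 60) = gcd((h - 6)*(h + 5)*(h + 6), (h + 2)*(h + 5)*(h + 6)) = h^2 + 11*h + 30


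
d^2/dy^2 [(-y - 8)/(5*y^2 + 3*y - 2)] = 2*(-(y + 8)*(10*y + 3)^2 + (15*y + 43)*(5*y^2 + 3*y - 2))/(5*y^2 + 3*y - 2)^3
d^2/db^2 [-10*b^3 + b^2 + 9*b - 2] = 2 - 60*b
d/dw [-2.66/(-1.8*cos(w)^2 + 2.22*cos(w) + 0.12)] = (9.576*cos(w) - 5.9052)*sin(w)/(-1.8*cos(w)^2 + 2.22*cos(w) + 0.12)^2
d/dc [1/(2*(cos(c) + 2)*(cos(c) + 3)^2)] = (3*cos(c) + 7)*sin(c)/(2*(cos(c) + 2)^2*(cos(c) + 3)^3)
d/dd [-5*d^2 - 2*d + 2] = -10*d - 2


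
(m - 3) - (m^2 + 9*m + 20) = -m^2 - 8*m - 23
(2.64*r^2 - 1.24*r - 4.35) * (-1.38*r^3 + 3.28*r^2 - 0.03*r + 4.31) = -3.6432*r^5 + 10.3704*r^4 + 1.8566*r^3 - 2.8524*r^2 - 5.2139*r - 18.7485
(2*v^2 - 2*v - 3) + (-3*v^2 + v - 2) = -v^2 - v - 5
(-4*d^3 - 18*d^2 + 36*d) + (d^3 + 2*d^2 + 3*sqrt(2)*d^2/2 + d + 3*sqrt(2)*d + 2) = -3*d^3 - 16*d^2 + 3*sqrt(2)*d^2/2 + 3*sqrt(2)*d + 37*d + 2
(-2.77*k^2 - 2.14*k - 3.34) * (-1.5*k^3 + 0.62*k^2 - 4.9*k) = 4.155*k^5 + 1.4926*k^4 + 17.2562*k^3 + 8.4152*k^2 + 16.366*k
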